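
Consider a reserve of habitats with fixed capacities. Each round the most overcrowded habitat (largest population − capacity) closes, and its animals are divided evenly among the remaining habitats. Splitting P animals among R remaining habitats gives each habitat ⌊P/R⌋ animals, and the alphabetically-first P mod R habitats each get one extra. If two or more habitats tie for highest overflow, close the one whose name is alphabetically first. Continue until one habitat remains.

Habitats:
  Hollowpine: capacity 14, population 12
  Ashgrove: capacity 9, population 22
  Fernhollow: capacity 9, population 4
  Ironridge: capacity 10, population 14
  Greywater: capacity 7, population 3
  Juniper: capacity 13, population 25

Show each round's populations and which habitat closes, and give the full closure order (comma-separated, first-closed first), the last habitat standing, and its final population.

Closure order: Ashgrove, Juniper, Ironridge, Fernhollow, Hollowpine
Last habitat: Greywater with 80 animals

Round 1: Ashgrove=22 Fernhollow=4 Greywater=3 Hollowpine=12 Ironridge=14 Juniper=25 → close Ashgrove (overflow 13)
  22÷5 = 4 each, +1 to first 2
Round 2: Fernhollow=9 Greywater=8 Hollowpine=16 Ironridge=18 Juniper=29 → close Juniper (overflow 16)
  29÷4 = 7 each, +1 to first 1
Round 3: Fernhollow=17 Greywater=15 Hollowpine=23 Ironridge=25 → close Ironridge (overflow 15)
  25÷3 = 8 each, +1 to first 1
Round 4: Fernhollow=26 Greywater=23 Hollowpine=31 → close Fernhollow (overflow 17)
  26÷2 = 13 each, +1 to first 0
Round 5: Greywater=36 Hollowpine=44 → close Hollowpine (overflow 30)
  44÷1 = 44 each, +1 to first 0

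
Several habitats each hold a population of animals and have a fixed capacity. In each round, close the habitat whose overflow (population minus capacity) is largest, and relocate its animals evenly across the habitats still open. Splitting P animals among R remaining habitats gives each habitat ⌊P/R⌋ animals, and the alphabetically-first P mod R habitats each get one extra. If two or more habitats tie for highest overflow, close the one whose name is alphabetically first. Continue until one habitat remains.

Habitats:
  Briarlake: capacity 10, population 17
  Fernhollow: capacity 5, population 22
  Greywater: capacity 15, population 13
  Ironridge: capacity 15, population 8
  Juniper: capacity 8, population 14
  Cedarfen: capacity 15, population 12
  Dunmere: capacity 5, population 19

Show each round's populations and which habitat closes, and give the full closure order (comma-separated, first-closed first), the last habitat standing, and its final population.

Round 1: Briarlake=17 Cedarfen=12 Dunmere=19 Fernhollow=22 Greywater=13 Ironridge=8 Juniper=14 → close Fernhollow (overflow 17)
  22÷6 = 3 each, +1 to first 4
Round 2: Briarlake=21 Cedarfen=16 Dunmere=23 Greywater=17 Ironridge=11 Juniper=17 → close Dunmere (overflow 18)
  23÷5 = 4 each, +1 to first 3
Round 3: Briarlake=26 Cedarfen=21 Greywater=22 Ironridge=15 Juniper=21 → close Briarlake (overflow 16)
  26÷4 = 6 each, +1 to first 2
Round 4: Cedarfen=28 Greywater=29 Ironridge=21 Juniper=27 → close Juniper (overflow 19)
  27÷3 = 9 each, +1 to first 0
Round 5: Cedarfen=37 Greywater=38 Ironridge=30 → close Greywater (overflow 23)
  38÷2 = 19 each, +1 to first 0
Round 6: Cedarfen=56 Ironridge=49 → close Cedarfen (overflow 41)
  56÷1 = 56 each, +1 to first 0

Closure order: Fernhollow, Dunmere, Briarlake, Juniper, Greywater, Cedarfen
Last habitat: Ironridge with 105 animals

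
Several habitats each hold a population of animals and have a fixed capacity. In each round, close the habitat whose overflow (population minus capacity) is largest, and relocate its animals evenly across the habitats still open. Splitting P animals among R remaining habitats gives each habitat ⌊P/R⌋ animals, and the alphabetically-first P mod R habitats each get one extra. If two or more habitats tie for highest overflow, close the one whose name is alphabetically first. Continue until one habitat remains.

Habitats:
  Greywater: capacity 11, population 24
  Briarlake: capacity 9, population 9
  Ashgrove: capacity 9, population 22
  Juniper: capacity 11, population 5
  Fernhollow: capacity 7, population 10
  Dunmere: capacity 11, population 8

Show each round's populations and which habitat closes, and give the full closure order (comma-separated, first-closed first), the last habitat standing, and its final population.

Round 1: Ashgrove=22 Briarlake=9 Dunmere=8 Fernhollow=10 Greywater=24 Juniper=5 → close Ashgrove (overflow 13)
  22÷5 = 4 each, +1 to first 2
Round 2: Briarlake=14 Dunmere=13 Fernhollow=14 Greywater=28 Juniper=9 → close Greywater (overflow 17)
  28÷4 = 7 each, +1 to first 0
Round 3: Briarlake=21 Dunmere=20 Fernhollow=21 Juniper=16 → close Fernhollow (overflow 14)
  21÷3 = 7 each, +1 to first 0
Round 4: Briarlake=28 Dunmere=27 Juniper=23 → close Briarlake (overflow 19)
  28÷2 = 14 each, +1 to first 0
Round 5: Dunmere=41 Juniper=37 → close Dunmere (overflow 30)
  41÷1 = 41 each, +1 to first 0

Closure order: Ashgrove, Greywater, Fernhollow, Briarlake, Dunmere
Last habitat: Juniper with 78 animals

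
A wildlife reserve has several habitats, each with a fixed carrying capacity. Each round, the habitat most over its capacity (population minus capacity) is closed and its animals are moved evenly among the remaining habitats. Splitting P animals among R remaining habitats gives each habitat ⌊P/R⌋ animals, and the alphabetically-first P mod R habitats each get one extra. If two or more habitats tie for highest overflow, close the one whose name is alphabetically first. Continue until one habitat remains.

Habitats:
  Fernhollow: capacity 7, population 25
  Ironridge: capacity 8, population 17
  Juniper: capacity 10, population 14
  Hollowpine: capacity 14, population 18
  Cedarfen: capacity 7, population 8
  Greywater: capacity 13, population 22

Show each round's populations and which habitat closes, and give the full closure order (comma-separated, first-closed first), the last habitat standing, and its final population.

Closure order: Fernhollow, Greywater, Ironridge, Hollowpine, Juniper
Last habitat: Cedarfen with 104 animals

Round 1: Cedarfen=8 Fernhollow=25 Greywater=22 Hollowpine=18 Ironridge=17 Juniper=14 → close Fernhollow (overflow 18)
  25÷5 = 5 each, +1 to first 0
Round 2: Cedarfen=13 Greywater=27 Hollowpine=23 Ironridge=22 Juniper=19 → close Greywater (overflow 14)
  27÷4 = 6 each, +1 to first 3
Round 3: Cedarfen=20 Hollowpine=30 Ironridge=29 Juniper=25 → close Ironridge (overflow 21)
  29÷3 = 9 each, +1 to first 2
Round 4: Cedarfen=30 Hollowpine=40 Juniper=34 → close Hollowpine (overflow 26)
  40÷2 = 20 each, +1 to first 0
Round 5: Cedarfen=50 Juniper=54 → close Juniper (overflow 44)
  54÷1 = 54 each, +1 to first 0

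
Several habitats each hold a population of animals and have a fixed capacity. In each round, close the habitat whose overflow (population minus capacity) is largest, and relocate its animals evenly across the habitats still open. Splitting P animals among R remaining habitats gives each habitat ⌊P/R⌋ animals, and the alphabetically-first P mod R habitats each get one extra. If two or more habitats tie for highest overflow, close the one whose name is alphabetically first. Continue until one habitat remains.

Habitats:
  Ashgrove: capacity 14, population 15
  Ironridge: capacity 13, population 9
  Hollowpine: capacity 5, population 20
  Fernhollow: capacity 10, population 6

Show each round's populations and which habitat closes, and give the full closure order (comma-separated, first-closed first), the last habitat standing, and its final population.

Closure order: Hollowpine, Ashgrove, Fernhollow
Last habitat: Ironridge with 50 animals

Round 1: Ashgrove=15 Fernhollow=6 Hollowpine=20 Ironridge=9 → close Hollowpine (overflow 15)
  20÷3 = 6 each, +1 to first 2
Round 2: Ashgrove=22 Fernhollow=13 Ironridge=15 → close Ashgrove (overflow 8)
  22÷2 = 11 each, +1 to first 0
Round 3: Fernhollow=24 Ironridge=26 → close Fernhollow (overflow 14)
  24÷1 = 24 each, +1 to first 0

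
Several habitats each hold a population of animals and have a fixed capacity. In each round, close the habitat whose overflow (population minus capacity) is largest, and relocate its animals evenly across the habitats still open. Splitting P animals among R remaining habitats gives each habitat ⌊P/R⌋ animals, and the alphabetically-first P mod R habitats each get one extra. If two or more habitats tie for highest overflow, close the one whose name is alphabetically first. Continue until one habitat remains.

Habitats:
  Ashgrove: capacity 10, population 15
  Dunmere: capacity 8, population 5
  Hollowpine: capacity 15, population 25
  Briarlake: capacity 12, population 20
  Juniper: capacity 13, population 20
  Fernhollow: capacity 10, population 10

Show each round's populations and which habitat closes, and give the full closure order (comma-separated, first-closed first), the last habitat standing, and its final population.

Closure order: Hollowpine, Briarlake, Juniper, Ashgrove, Fernhollow
Last habitat: Dunmere with 95 animals

Round 1: Ashgrove=15 Briarlake=20 Dunmere=5 Fernhollow=10 Hollowpine=25 Juniper=20 → close Hollowpine (overflow 10)
  25÷5 = 5 each, +1 to first 0
Round 2: Ashgrove=20 Briarlake=25 Dunmere=10 Fernhollow=15 Juniper=25 → close Briarlake (overflow 13)
  25÷4 = 6 each, +1 to first 1
Round 3: Ashgrove=27 Dunmere=16 Fernhollow=21 Juniper=31 → close Juniper (overflow 18)
  31÷3 = 10 each, +1 to first 1
Round 4: Ashgrove=38 Dunmere=26 Fernhollow=31 → close Ashgrove (overflow 28)
  38÷2 = 19 each, +1 to first 0
Round 5: Dunmere=45 Fernhollow=50 → close Fernhollow (overflow 40)
  50÷1 = 50 each, +1 to first 0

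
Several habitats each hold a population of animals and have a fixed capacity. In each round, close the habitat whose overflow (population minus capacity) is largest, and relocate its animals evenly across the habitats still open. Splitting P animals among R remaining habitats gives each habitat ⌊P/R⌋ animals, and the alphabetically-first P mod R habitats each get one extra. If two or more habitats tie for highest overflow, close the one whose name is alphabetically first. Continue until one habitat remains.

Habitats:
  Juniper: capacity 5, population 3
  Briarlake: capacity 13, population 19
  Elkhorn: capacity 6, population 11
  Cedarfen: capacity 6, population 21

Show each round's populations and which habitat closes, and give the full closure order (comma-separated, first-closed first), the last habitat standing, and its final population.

Round 1: Briarlake=19 Cedarfen=21 Elkhorn=11 Juniper=3 → close Cedarfen (overflow 15)
  21÷3 = 7 each, +1 to first 0
Round 2: Briarlake=26 Elkhorn=18 Juniper=10 → close Briarlake (overflow 13)
  26÷2 = 13 each, +1 to first 0
Round 3: Elkhorn=31 Juniper=23 → close Elkhorn (overflow 25)
  31÷1 = 31 each, +1 to first 0

Closure order: Cedarfen, Briarlake, Elkhorn
Last habitat: Juniper with 54 animals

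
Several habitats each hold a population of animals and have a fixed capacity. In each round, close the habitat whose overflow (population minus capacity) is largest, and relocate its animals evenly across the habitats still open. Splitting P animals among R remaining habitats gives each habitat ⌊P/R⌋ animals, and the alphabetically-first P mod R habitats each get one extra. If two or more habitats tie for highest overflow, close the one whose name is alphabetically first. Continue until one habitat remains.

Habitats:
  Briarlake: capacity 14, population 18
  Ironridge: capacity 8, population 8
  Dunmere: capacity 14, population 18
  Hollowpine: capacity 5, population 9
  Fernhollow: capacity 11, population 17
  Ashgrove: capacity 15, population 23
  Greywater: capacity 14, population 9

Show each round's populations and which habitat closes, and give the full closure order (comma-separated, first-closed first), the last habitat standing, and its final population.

Closure order: Ashgrove, Fernhollow, Briarlake, Dunmere, Hollowpine, Ironridge
Last habitat: Greywater with 102 animals

Round 1: Ashgrove=23 Briarlake=18 Dunmere=18 Fernhollow=17 Greywater=9 Hollowpine=9 Ironridge=8 → close Ashgrove (overflow 8)
  23÷6 = 3 each, +1 to first 5
Round 2: Briarlake=22 Dunmere=22 Fernhollow=21 Greywater=13 Hollowpine=13 Ironridge=11 → close Fernhollow (overflow 10)
  21÷5 = 4 each, +1 to first 1
Round 3: Briarlake=27 Dunmere=26 Greywater=17 Hollowpine=17 Ironridge=15 → close Briarlake (overflow 13)
  27÷4 = 6 each, +1 to first 3
Round 4: Dunmere=33 Greywater=24 Hollowpine=24 Ironridge=21 → close Dunmere (overflow 19)
  33÷3 = 11 each, +1 to first 0
Round 5: Greywater=35 Hollowpine=35 Ironridge=32 → close Hollowpine (overflow 30)
  35÷2 = 17 each, +1 to first 1
Round 6: Greywater=53 Ironridge=49 → close Ironridge (overflow 41)
  49÷1 = 49 each, +1 to first 0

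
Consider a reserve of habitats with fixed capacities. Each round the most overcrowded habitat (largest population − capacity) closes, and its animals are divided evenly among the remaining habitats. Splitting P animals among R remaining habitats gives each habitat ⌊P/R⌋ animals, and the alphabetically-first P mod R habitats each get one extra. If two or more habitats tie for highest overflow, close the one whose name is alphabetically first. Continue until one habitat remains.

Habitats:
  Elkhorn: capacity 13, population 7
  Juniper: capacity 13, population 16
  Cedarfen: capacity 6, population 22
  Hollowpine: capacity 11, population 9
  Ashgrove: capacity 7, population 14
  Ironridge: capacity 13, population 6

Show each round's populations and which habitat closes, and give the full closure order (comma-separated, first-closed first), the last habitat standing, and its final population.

Closure order: Cedarfen, Ashgrove, Juniper, Hollowpine, Elkhorn
Last habitat: Ironridge with 74 animals

Round 1: Ashgrove=14 Cedarfen=22 Elkhorn=7 Hollowpine=9 Ironridge=6 Juniper=16 → close Cedarfen (overflow 16)
  22÷5 = 4 each, +1 to first 2
Round 2: Ashgrove=19 Elkhorn=12 Hollowpine=13 Ironridge=10 Juniper=20 → close Ashgrove (overflow 12)
  19÷4 = 4 each, +1 to first 3
Round 3: Elkhorn=17 Hollowpine=18 Ironridge=15 Juniper=24 → close Juniper (overflow 11)
  24÷3 = 8 each, +1 to first 0
Round 4: Elkhorn=25 Hollowpine=26 Ironridge=23 → close Hollowpine (overflow 15)
  26÷2 = 13 each, +1 to first 0
Round 5: Elkhorn=38 Ironridge=36 → close Elkhorn (overflow 25)
  38÷1 = 38 each, +1 to first 0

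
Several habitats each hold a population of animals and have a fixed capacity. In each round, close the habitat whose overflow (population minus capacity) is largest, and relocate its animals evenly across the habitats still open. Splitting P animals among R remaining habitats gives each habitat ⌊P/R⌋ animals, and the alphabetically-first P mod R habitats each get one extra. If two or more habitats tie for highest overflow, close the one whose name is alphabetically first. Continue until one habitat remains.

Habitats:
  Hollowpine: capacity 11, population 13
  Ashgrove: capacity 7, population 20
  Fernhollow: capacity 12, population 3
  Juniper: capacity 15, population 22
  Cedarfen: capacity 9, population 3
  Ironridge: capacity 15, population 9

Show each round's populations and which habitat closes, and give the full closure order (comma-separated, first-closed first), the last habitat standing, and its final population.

Round 1: Ashgrove=20 Cedarfen=3 Fernhollow=3 Hollowpine=13 Ironridge=9 Juniper=22 → close Ashgrove (overflow 13)
  20÷5 = 4 each, +1 to first 0
Round 2: Cedarfen=7 Fernhollow=7 Hollowpine=17 Ironridge=13 Juniper=26 → close Juniper (overflow 11)
  26÷4 = 6 each, +1 to first 2
Round 3: Cedarfen=14 Fernhollow=14 Hollowpine=23 Ironridge=19 → close Hollowpine (overflow 12)
  23÷3 = 7 each, +1 to first 2
Round 4: Cedarfen=22 Fernhollow=22 Ironridge=26 → close Cedarfen (overflow 13)
  22÷2 = 11 each, +1 to first 0
Round 5: Fernhollow=33 Ironridge=37 → close Ironridge (overflow 22)
  37÷1 = 37 each, +1 to first 0

Closure order: Ashgrove, Juniper, Hollowpine, Cedarfen, Ironridge
Last habitat: Fernhollow with 70 animals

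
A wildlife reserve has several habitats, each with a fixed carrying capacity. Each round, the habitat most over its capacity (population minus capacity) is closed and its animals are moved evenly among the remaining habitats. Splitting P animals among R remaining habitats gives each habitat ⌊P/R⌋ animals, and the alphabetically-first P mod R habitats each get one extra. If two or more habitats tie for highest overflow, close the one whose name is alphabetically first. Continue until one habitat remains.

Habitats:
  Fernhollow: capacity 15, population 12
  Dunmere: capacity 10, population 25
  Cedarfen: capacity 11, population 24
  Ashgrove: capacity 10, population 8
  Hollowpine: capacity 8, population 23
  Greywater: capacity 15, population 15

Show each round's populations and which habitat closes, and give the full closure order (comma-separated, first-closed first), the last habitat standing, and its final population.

Round 1: Ashgrove=8 Cedarfen=24 Dunmere=25 Fernhollow=12 Greywater=15 Hollowpine=23 → close Dunmere (overflow 15)
  25÷5 = 5 each, +1 to first 0
Round 2: Ashgrove=13 Cedarfen=29 Fernhollow=17 Greywater=20 Hollowpine=28 → close Hollowpine (overflow 20)
  28÷4 = 7 each, +1 to first 0
Round 3: Ashgrove=20 Cedarfen=36 Fernhollow=24 Greywater=27 → close Cedarfen (overflow 25)
  36÷3 = 12 each, +1 to first 0
Round 4: Ashgrove=32 Fernhollow=36 Greywater=39 → close Greywater (overflow 24)
  39÷2 = 19 each, +1 to first 1
Round 5: Ashgrove=52 Fernhollow=55 → close Ashgrove (overflow 42)
  52÷1 = 52 each, +1 to first 0

Closure order: Dunmere, Hollowpine, Cedarfen, Greywater, Ashgrove
Last habitat: Fernhollow with 107 animals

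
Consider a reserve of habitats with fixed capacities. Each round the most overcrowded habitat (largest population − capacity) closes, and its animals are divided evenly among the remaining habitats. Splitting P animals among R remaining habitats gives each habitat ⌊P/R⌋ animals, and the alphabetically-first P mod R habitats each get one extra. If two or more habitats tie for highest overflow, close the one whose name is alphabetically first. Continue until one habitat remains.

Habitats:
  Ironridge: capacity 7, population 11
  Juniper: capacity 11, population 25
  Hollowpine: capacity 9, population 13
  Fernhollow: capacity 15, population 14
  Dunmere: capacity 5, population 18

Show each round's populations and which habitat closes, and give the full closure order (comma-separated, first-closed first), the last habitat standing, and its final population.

Closure order: Juniper, Dunmere, Hollowpine, Ironridge
Last habitat: Fernhollow with 81 animals

Round 1: Dunmere=18 Fernhollow=14 Hollowpine=13 Ironridge=11 Juniper=25 → close Juniper (overflow 14)
  25÷4 = 6 each, +1 to first 1
Round 2: Dunmere=25 Fernhollow=20 Hollowpine=19 Ironridge=17 → close Dunmere (overflow 20)
  25÷3 = 8 each, +1 to first 1
Round 3: Fernhollow=29 Hollowpine=27 Ironridge=25 → close Hollowpine (overflow 18)
  27÷2 = 13 each, +1 to first 1
Round 4: Fernhollow=43 Ironridge=38 → close Ironridge (overflow 31)
  38÷1 = 38 each, +1 to first 0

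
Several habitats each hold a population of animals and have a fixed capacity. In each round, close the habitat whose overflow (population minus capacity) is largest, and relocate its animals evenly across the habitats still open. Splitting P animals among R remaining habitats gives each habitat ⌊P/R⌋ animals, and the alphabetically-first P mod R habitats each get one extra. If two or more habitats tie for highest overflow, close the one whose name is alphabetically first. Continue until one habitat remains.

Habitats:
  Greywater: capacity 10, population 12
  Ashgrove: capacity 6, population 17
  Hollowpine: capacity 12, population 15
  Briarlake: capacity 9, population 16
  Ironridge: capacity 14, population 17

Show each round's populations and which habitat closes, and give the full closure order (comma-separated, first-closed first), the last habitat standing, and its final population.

Closure order: Ashgrove, Briarlake, Hollowpine, Ironridge
Last habitat: Greywater with 77 animals

Round 1: Ashgrove=17 Briarlake=16 Greywater=12 Hollowpine=15 Ironridge=17 → close Ashgrove (overflow 11)
  17÷4 = 4 each, +1 to first 1
Round 2: Briarlake=21 Greywater=16 Hollowpine=19 Ironridge=21 → close Briarlake (overflow 12)
  21÷3 = 7 each, +1 to first 0
Round 3: Greywater=23 Hollowpine=26 Ironridge=28 → close Hollowpine (overflow 14)
  26÷2 = 13 each, +1 to first 0
Round 4: Greywater=36 Ironridge=41 → close Ironridge (overflow 27)
  41÷1 = 41 each, +1 to first 0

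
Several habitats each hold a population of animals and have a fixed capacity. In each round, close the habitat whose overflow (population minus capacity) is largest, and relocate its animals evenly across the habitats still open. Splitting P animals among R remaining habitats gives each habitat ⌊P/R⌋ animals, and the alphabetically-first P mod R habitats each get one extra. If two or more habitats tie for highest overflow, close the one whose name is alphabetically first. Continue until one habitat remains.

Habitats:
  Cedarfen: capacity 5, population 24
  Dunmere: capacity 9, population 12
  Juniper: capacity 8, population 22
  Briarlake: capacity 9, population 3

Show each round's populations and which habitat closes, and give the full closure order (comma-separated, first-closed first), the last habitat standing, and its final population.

Closure order: Cedarfen, Juniper, Dunmere
Last habitat: Briarlake with 61 animals

Round 1: Briarlake=3 Cedarfen=24 Dunmere=12 Juniper=22 → close Cedarfen (overflow 19)
  24÷3 = 8 each, +1 to first 0
Round 2: Briarlake=11 Dunmere=20 Juniper=30 → close Juniper (overflow 22)
  30÷2 = 15 each, +1 to first 0
Round 3: Briarlake=26 Dunmere=35 → close Dunmere (overflow 26)
  35÷1 = 35 each, +1 to first 0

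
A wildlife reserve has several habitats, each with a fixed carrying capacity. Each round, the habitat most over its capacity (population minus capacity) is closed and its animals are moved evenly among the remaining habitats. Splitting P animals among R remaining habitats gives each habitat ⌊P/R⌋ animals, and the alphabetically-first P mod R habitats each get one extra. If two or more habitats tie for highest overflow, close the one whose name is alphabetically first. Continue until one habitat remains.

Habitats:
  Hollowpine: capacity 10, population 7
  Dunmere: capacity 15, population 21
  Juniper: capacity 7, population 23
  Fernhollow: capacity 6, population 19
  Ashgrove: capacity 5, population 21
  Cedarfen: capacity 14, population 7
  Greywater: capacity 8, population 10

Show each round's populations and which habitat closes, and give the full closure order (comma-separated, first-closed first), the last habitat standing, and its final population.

Closure order: Ashgrove, Juniper, Fernhollow, Dunmere, Greywater, Cedarfen
Last habitat: Hollowpine with 108 animals

Round 1: Ashgrove=21 Cedarfen=7 Dunmere=21 Fernhollow=19 Greywater=10 Hollowpine=7 Juniper=23 → close Ashgrove (overflow 16)
  21÷6 = 3 each, +1 to first 3
Round 2: Cedarfen=11 Dunmere=25 Fernhollow=23 Greywater=13 Hollowpine=10 Juniper=26 → close Juniper (overflow 19)
  26÷5 = 5 each, +1 to first 1
Round 3: Cedarfen=17 Dunmere=30 Fernhollow=28 Greywater=18 Hollowpine=15 → close Fernhollow (overflow 22)
  28÷4 = 7 each, +1 to first 0
Round 4: Cedarfen=24 Dunmere=37 Greywater=25 Hollowpine=22 → close Dunmere (overflow 22)
  37÷3 = 12 each, +1 to first 1
Round 5: Cedarfen=37 Greywater=37 Hollowpine=34 → close Greywater (overflow 29)
  37÷2 = 18 each, +1 to first 1
Round 6: Cedarfen=56 Hollowpine=52 → close Cedarfen (overflow 42)
  56÷1 = 56 each, +1 to first 0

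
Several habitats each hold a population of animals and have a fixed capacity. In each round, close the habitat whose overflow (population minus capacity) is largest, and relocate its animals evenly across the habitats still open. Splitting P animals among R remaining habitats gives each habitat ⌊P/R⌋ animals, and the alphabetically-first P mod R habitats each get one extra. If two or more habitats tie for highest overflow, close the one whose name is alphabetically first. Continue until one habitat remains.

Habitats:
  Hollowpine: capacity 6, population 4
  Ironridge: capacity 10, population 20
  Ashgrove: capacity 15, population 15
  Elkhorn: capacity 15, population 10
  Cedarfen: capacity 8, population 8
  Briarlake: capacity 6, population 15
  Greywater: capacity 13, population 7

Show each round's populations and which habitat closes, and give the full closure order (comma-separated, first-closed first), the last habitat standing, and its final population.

Closure order: Ironridge, Briarlake, Ashgrove, Cedarfen, Hollowpine, Elkhorn
Last habitat: Greywater with 79 animals

Round 1: Ashgrove=15 Briarlake=15 Cedarfen=8 Elkhorn=10 Greywater=7 Hollowpine=4 Ironridge=20 → close Ironridge (overflow 10)
  20÷6 = 3 each, +1 to first 2
Round 2: Ashgrove=19 Briarlake=19 Cedarfen=11 Elkhorn=13 Greywater=10 Hollowpine=7 → close Briarlake (overflow 13)
  19÷5 = 3 each, +1 to first 4
Round 3: Ashgrove=23 Cedarfen=15 Elkhorn=17 Greywater=14 Hollowpine=10 → close Ashgrove (overflow 8)
  23÷4 = 5 each, +1 to first 3
Round 4: Cedarfen=21 Elkhorn=23 Greywater=20 Hollowpine=15 → close Cedarfen (overflow 13)
  21÷3 = 7 each, +1 to first 0
Round 5: Elkhorn=30 Greywater=27 Hollowpine=22 → close Hollowpine (overflow 16)
  22÷2 = 11 each, +1 to first 0
Round 6: Elkhorn=41 Greywater=38 → close Elkhorn (overflow 26)
  41÷1 = 41 each, +1 to first 0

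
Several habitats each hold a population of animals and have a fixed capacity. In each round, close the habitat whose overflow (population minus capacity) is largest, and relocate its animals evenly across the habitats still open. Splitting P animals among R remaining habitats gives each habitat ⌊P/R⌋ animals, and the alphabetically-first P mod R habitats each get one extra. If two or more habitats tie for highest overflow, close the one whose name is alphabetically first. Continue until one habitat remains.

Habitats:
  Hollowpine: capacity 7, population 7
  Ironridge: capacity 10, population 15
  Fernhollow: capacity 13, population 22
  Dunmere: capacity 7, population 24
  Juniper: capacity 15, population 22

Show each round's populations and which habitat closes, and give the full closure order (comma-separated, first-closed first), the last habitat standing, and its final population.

Round 1: Dunmere=24 Fernhollow=22 Hollowpine=7 Ironridge=15 Juniper=22 → close Dunmere (overflow 17)
  24÷4 = 6 each, +1 to first 0
Round 2: Fernhollow=28 Hollowpine=13 Ironridge=21 Juniper=28 → close Fernhollow (overflow 15)
  28÷3 = 9 each, +1 to first 1
Round 3: Hollowpine=23 Ironridge=30 Juniper=37 → close Juniper (overflow 22)
  37÷2 = 18 each, +1 to first 1
Round 4: Hollowpine=42 Ironridge=48 → close Ironridge (overflow 38)
  48÷1 = 48 each, +1 to first 0

Closure order: Dunmere, Fernhollow, Juniper, Ironridge
Last habitat: Hollowpine with 90 animals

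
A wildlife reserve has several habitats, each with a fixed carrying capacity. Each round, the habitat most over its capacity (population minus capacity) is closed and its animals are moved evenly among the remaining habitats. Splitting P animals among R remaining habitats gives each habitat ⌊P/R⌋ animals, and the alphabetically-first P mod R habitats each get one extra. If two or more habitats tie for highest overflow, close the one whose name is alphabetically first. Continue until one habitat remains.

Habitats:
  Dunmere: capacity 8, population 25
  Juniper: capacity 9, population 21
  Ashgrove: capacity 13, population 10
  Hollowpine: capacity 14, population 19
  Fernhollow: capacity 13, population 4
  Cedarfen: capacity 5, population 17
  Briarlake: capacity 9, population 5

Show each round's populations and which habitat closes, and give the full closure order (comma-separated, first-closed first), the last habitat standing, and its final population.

Round 1: Ashgrove=10 Briarlake=5 Cedarfen=17 Dunmere=25 Fernhollow=4 Hollowpine=19 Juniper=21 → close Dunmere (overflow 17)
  25÷6 = 4 each, +1 to first 1
Round 2: Ashgrove=15 Briarlake=9 Cedarfen=21 Fernhollow=8 Hollowpine=23 Juniper=25 → close Cedarfen (overflow 16)
  21÷5 = 4 each, +1 to first 1
Round 3: Ashgrove=20 Briarlake=13 Fernhollow=12 Hollowpine=27 Juniper=29 → close Juniper (overflow 20)
  29÷4 = 7 each, +1 to first 1
Round 4: Ashgrove=28 Briarlake=20 Fernhollow=19 Hollowpine=34 → close Hollowpine (overflow 20)
  34÷3 = 11 each, +1 to first 1
Round 5: Ashgrove=40 Briarlake=31 Fernhollow=30 → close Ashgrove (overflow 27)
  40÷2 = 20 each, +1 to first 0
Round 6: Briarlake=51 Fernhollow=50 → close Briarlake (overflow 42)
  51÷1 = 51 each, +1 to first 0

Closure order: Dunmere, Cedarfen, Juniper, Hollowpine, Ashgrove, Briarlake
Last habitat: Fernhollow with 101 animals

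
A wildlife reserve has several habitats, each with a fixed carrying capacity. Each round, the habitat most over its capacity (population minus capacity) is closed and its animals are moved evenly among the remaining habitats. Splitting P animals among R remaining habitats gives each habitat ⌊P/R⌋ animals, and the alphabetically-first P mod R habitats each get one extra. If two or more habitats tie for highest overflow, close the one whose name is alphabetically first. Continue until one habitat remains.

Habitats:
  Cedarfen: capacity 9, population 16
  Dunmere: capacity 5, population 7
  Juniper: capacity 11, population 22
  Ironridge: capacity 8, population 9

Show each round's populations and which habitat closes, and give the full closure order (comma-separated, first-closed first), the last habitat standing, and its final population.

Round 1: Cedarfen=16 Dunmere=7 Ironridge=9 Juniper=22 → close Juniper (overflow 11)
  22÷3 = 7 each, +1 to first 1
Round 2: Cedarfen=24 Dunmere=14 Ironridge=16 → close Cedarfen (overflow 15)
  24÷2 = 12 each, +1 to first 0
Round 3: Dunmere=26 Ironridge=28 → close Dunmere (overflow 21)
  26÷1 = 26 each, +1 to first 0

Closure order: Juniper, Cedarfen, Dunmere
Last habitat: Ironridge with 54 animals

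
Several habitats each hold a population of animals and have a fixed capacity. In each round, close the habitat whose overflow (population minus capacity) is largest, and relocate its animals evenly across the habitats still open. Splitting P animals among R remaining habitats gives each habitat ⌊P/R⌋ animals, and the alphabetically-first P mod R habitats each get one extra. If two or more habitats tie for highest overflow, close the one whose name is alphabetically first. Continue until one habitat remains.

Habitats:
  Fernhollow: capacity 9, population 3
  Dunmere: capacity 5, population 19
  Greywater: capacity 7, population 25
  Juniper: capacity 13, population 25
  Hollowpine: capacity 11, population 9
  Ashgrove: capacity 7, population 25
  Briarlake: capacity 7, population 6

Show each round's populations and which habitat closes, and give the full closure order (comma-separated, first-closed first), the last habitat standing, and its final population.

Round 1: Ashgrove=25 Briarlake=6 Dunmere=19 Fernhollow=3 Greywater=25 Hollowpine=9 Juniper=25 → close Ashgrove (overflow 18)
  25÷6 = 4 each, +1 to first 1
Round 2: Briarlake=11 Dunmere=23 Fernhollow=7 Greywater=29 Hollowpine=13 Juniper=29 → close Greywater (overflow 22)
  29÷5 = 5 each, +1 to first 4
Round 3: Briarlake=17 Dunmere=29 Fernhollow=13 Hollowpine=19 Juniper=34 → close Dunmere (overflow 24)
  29÷4 = 7 each, +1 to first 1
Round 4: Briarlake=25 Fernhollow=20 Hollowpine=26 Juniper=41 → close Juniper (overflow 28)
  41÷3 = 13 each, +1 to first 2
Round 5: Briarlake=39 Fernhollow=34 Hollowpine=39 → close Briarlake (overflow 32)
  39÷2 = 19 each, +1 to first 1
Round 6: Fernhollow=54 Hollowpine=58 → close Hollowpine (overflow 47)
  58÷1 = 58 each, +1 to first 0

Closure order: Ashgrove, Greywater, Dunmere, Juniper, Briarlake, Hollowpine
Last habitat: Fernhollow with 112 animals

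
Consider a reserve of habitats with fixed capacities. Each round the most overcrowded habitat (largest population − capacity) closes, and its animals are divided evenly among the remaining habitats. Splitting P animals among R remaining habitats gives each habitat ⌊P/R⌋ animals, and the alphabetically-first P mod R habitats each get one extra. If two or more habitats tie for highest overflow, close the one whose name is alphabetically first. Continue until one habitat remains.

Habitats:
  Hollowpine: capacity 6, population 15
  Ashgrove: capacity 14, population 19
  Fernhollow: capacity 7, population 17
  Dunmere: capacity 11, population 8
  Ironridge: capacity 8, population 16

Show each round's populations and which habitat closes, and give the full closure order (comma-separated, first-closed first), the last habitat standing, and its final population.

Closure order: Fernhollow, Hollowpine, Ironridge, Ashgrove
Last habitat: Dunmere with 75 animals

Round 1: Ashgrove=19 Dunmere=8 Fernhollow=17 Hollowpine=15 Ironridge=16 → close Fernhollow (overflow 10)
  17÷4 = 4 each, +1 to first 1
Round 2: Ashgrove=24 Dunmere=12 Hollowpine=19 Ironridge=20 → close Hollowpine (overflow 13)
  19÷3 = 6 each, +1 to first 1
Round 3: Ashgrove=31 Dunmere=18 Ironridge=26 → close Ironridge (overflow 18)
  26÷2 = 13 each, +1 to first 0
Round 4: Ashgrove=44 Dunmere=31 → close Ashgrove (overflow 30)
  44÷1 = 44 each, +1 to first 0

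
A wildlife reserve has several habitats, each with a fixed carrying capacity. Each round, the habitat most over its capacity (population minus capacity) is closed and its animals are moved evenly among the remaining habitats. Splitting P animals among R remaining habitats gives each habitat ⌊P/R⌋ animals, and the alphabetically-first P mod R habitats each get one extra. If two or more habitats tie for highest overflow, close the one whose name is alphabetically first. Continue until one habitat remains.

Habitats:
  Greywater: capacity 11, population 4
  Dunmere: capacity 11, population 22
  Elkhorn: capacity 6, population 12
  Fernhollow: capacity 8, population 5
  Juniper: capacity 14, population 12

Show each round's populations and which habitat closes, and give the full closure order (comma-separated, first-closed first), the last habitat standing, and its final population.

Round 1: Dunmere=22 Elkhorn=12 Fernhollow=5 Greywater=4 Juniper=12 → close Dunmere (overflow 11)
  22÷4 = 5 each, +1 to first 2
Round 2: Elkhorn=18 Fernhollow=11 Greywater=9 Juniper=17 → close Elkhorn (overflow 12)
  18÷3 = 6 each, +1 to first 0
Round 3: Fernhollow=17 Greywater=15 Juniper=23 → close Fernhollow (overflow 9)
  17÷2 = 8 each, +1 to first 1
Round 4: Greywater=24 Juniper=31 → close Juniper (overflow 17)
  31÷1 = 31 each, +1 to first 0

Closure order: Dunmere, Elkhorn, Fernhollow, Juniper
Last habitat: Greywater with 55 animals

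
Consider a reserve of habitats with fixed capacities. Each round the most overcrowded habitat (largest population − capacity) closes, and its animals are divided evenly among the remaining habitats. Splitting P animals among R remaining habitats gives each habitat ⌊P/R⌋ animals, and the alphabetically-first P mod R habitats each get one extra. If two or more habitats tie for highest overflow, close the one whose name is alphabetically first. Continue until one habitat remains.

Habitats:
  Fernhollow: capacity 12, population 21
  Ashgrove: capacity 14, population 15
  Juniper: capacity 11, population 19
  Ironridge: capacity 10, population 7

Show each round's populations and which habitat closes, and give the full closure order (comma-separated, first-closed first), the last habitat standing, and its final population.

Closure order: Fernhollow, Juniper, Ashgrove
Last habitat: Ironridge with 62 animals

Round 1: Ashgrove=15 Fernhollow=21 Ironridge=7 Juniper=19 → close Fernhollow (overflow 9)
  21÷3 = 7 each, +1 to first 0
Round 2: Ashgrove=22 Ironridge=14 Juniper=26 → close Juniper (overflow 15)
  26÷2 = 13 each, +1 to first 0
Round 3: Ashgrove=35 Ironridge=27 → close Ashgrove (overflow 21)
  35÷1 = 35 each, +1 to first 0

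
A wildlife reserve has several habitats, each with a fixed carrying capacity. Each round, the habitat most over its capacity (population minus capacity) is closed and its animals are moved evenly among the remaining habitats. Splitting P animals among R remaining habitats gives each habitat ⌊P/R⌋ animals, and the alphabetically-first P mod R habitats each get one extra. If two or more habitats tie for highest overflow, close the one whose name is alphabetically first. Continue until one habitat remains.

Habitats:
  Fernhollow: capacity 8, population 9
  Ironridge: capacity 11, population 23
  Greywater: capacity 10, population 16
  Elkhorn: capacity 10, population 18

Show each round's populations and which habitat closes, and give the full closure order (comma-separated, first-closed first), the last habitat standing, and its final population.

Round 1: Elkhorn=18 Fernhollow=9 Greywater=16 Ironridge=23 → close Ironridge (overflow 12)
  23÷3 = 7 each, +1 to first 2
Round 2: Elkhorn=26 Fernhollow=17 Greywater=23 → close Elkhorn (overflow 16)
  26÷2 = 13 each, +1 to first 0
Round 3: Fernhollow=30 Greywater=36 → close Greywater (overflow 26)
  36÷1 = 36 each, +1 to first 0

Closure order: Ironridge, Elkhorn, Greywater
Last habitat: Fernhollow with 66 animals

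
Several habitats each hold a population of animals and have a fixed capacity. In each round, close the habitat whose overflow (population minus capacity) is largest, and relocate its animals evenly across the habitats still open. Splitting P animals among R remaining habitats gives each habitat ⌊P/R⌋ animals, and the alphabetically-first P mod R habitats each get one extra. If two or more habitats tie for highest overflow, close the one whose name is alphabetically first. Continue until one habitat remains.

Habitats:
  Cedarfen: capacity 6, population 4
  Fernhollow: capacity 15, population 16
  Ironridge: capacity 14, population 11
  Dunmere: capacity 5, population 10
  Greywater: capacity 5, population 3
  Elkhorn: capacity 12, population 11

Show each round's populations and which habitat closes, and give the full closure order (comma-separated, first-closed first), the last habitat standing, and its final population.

Closure order: Dunmere, Fernhollow, Elkhorn, Cedarfen, Greywater
Last habitat: Ironridge with 55 animals

Round 1: Cedarfen=4 Dunmere=10 Elkhorn=11 Fernhollow=16 Greywater=3 Ironridge=11 → close Dunmere (overflow 5)
  10÷5 = 2 each, +1 to first 0
Round 2: Cedarfen=6 Elkhorn=13 Fernhollow=18 Greywater=5 Ironridge=13 → close Fernhollow (overflow 3)
  18÷4 = 4 each, +1 to first 2
Round 3: Cedarfen=11 Elkhorn=18 Greywater=9 Ironridge=17 → close Elkhorn (overflow 6)
  18÷3 = 6 each, +1 to first 0
Round 4: Cedarfen=17 Greywater=15 Ironridge=23 → close Cedarfen (overflow 11)
  17÷2 = 8 each, +1 to first 1
Round 5: Greywater=24 Ironridge=31 → close Greywater (overflow 19)
  24÷1 = 24 each, +1 to first 0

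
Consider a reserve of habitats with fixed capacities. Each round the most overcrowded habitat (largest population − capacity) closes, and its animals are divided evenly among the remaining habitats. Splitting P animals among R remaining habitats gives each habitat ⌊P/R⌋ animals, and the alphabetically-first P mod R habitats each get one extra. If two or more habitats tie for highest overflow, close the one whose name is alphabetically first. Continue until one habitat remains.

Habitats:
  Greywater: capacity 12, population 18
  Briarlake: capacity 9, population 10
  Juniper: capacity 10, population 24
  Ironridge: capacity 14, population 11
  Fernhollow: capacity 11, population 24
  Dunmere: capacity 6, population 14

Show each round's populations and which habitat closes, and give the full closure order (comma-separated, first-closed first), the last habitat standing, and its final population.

Closure order: Juniper, Fernhollow, Dunmere, Greywater, Briarlake
Last habitat: Ironridge with 101 animals

Round 1: Briarlake=10 Dunmere=14 Fernhollow=24 Greywater=18 Ironridge=11 Juniper=24 → close Juniper (overflow 14)
  24÷5 = 4 each, +1 to first 4
Round 2: Briarlake=15 Dunmere=19 Fernhollow=29 Greywater=23 Ironridge=15 → close Fernhollow (overflow 18)
  29÷4 = 7 each, +1 to first 1
Round 3: Briarlake=23 Dunmere=26 Greywater=30 Ironridge=22 → close Dunmere (overflow 20)
  26÷3 = 8 each, +1 to first 2
Round 4: Briarlake=32 Greywater=39 Ironridge=30 → close Greywater (overflow 27)
  39÷2 = 19 each, +1 to first 1
Round 5: Briarlake=52 Ironridge=49 → close Briarlake (overflow 43)
  52÷1 = 52 each, +1 to first 0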